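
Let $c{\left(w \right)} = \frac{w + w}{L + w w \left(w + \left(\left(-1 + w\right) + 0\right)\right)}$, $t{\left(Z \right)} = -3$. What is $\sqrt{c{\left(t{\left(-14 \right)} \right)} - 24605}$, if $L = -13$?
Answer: $\frac{i \sqrt{35529506}}{38} \approx 156.86 i$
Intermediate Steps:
$c{\left(w \right)} = \frac{2 w}{-13 + w^{2} \left(-1 + 2 w\right)}$ ($c{\left(w \right)} = \frac{w + w}{-13 + w w \left(w + \left(\left(-1 + w\right) + 0\right)\right)} = \frac{2 w}{-13 + w^{2} \left(w + \left(-1 + w\right)\right)} = \frac{2 w}{-13 + w^{2} \left(-1 + 2 w\right)}$)
$\sqrt{c{\left(t{\left(-14 \right)} \right)} - 24605} = \sqrt{2 \left(-3\right) \frac{1}{-13 - \left(-3\right)^{2} + 2 \left(-3\right)^{3}} - 24605} = \sqrt{2 \left(-3\right) \frac{1}{-13 - 9 + 2 \left(-27\right)} - 24605} = \sqrt{2 \left(-3\right) \frac{1}{-13 - 9 - 54} - 24605} = \sqrt{2 \left(-3\right) \frac{1}{-76} - 24605} = \sqrt{2 \left(-3\right) \left(- \frac{1}{76}\right) - 24605} = \sqrt{\frac{3}{38} - 24605} = \sqrt{- \frac{934987}{38}} = \frac{i \sqrt{35529506}}{38}$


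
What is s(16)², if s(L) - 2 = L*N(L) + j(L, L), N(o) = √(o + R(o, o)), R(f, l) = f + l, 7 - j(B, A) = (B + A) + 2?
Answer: 12913 - 3200*√3 ≈ 7370.4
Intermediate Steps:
j(B, A) = 5 - A - B (j(B, A) = 7 - ((B + A) + 2) = 7 - ((A + B) + 2) = 7 - (2 + A + B) = 7 + (-2 - A - B) = 5 - A - B)
N(o) = √3*√o (N(o) = √(o + (o + o)) = √(o + 2*o) = √(3*o) = √3*√o)
s(L) = 7 - 2*L + √3*L^(3/2) (s(L) = 2 + (L*(√3*√L) + (5 - L - L)) = 2 + (√3*L^(3/2) + (5 - 2*L)) = 2 + (5 - 2*L + √3*L^(3/2)) = 7 - 2*L + √3*L^(3/2))
s(16)² = (7 - 2*16 + √3*16^(3/2))² = (7 - 32 + √3*64)² = (7 - 32 + 64*√3)² = (-25 + 64*√3)²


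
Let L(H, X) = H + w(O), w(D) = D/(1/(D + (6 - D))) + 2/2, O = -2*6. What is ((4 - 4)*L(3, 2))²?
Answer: 0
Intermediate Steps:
O = -12
w(D) = 1 + 6*D (w(D) = D/(1/6) + 2*(½) = D/(⅙) + 1 = D*6 + 1 = 6*D + 1 = 1 + 6*D)
L(H, X) = -71 + H (L(H, X) = H + (1 + 6*(-12)) = H + (1 - 72) = H - 71 = -71 + H)
((4 - 4)*L(3, 2))² = ((4 - 4)*(-71 + 3))² = (0*(-68))² = 0² = 0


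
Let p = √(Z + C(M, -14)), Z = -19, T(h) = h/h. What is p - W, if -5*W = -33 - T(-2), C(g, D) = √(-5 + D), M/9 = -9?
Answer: -34/5 + √(-19 + I*√19) ≈ -6.3032 + 4.3871*I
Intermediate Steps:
T(h) = 1
M = -81 (M = 9*(-9) = -81)
W = 34/5 (W = -(-33 - 1*1)/5 = -(-33 - 1)/5 = -⅕*(-34) = 34/5 ≈ 6.8000)
p = √(-19 + I*√19) (p = √(-19 + √(-5 - 14)) = √(-19 + √(-19)) = √(-19 + I*√19) ≈ 0.49678 + 4.3871*I)
p - W = √(-19 + I*√19) - 1*34/5 = √(-19 + I*√19) - 34/5 = -34/5 + √(-19 + I*√19)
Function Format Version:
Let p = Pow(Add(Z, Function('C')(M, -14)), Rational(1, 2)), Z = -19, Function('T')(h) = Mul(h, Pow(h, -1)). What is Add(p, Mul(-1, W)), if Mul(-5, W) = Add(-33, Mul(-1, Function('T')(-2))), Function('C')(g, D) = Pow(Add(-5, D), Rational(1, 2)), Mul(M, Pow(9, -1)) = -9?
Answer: Add(Rational(-34, 5), Pow(Add(-19, Mul(I, Pow(19, Rational(1, 2)))), Rational(1, 2))) ≈ Add(-6.3032, Mul(4.3871, I))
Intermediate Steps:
Function('T')(h) = 1
M = -81 (M = Mul(9, -9) = -81)
W = Rational(34, 5) (W = Mul(Rational(-1, 5), Add(-33, Mul(-1, 1))) = Mul(Rational(-1, 5), Add(-33, -1)) = Mul(Rational(-1, 5), -34) = Rational(34, 5) ≈ 6.8000)
p = Pow(Add(-19, Mul(I, Pow(19, Rational(1, 2)))), Rational(1, 2)) (p = Pow(Add(-19, Pow(Add(-5, -14), Rational(1, 2))), Rational(1, 2)) = Pow(Add(-19, Pow(-19, Rational(1, 2))), Rational(1, 2)) = Pow(Add(-19, Mul(I, Pow(19, Rational(1, 2)))), Rational(1, 2)) ≈ Add(0.49678, Mul(4.3871, I)))
Add(p, Mul(-1, W)) = Add(Pow(Add(-19, Mul(I, Pow(19, Rational(1, 2)))), Rational(1, 2)), Mul(-1, Rational(34, 5))) = Add(Pow(Add(-19, Mul(I, Pow(19, Rational(1, 2)))), Rational(1, 2)), Rational(-34, 5)) = Add(Rational(-34, 5), Pow(Add(-19, Mul(I, Pow(19, Rational(1, 2)))), Rational(1, 2)))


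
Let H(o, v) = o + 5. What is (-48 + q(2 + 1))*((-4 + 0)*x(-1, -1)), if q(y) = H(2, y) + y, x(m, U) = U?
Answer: -152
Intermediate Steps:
H(o, v) = 5 + o
q(y) = 7 + y (q(y) = (5 + 2) + y = 7 + y)
(-48 + q(2 + 1))*((-4 + 0)*x(-1, -1)) = (-48 + (7 + (2 + 1)))*((-4 + 0)*(-1)) = (-48 + (7 + 3))*(-4*(-1)) = (-48 + 10)*4 = -38*4 = -152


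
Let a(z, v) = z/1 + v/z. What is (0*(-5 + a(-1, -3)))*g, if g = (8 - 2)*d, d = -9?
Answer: 0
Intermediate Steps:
a(z, v) = z + v/z (a(z, v) = z*1 + v/z = z + v/z)
g = -54 (g = (8 - 2)*(-9) = 6*(-9) = -54)
(0*(-5 + a(-1, -3)))*g = (0*(-5 + (-1 - 3/(-1))))*(-54) = (0*(-5 + (-1 - 3*(-1))))*(-54) = (0*(-5 + (-1 + 3)))*(-54) = (0*(-5 + 2))*(-54) = (0*(-3))*(-54) = 0*(-54) = 0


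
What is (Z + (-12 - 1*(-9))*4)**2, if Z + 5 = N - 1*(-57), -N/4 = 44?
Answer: 18496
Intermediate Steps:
N = -176 (N = -4*44 = -176)
Z = -124 (Z = -5 + (-176 - 1*(-57)) = -5 + (-176 + 57) = -5 - 119 = -124)
(Z + (-12 - 1*(-9))*4)**2 = (-124 + (-12 - 1*(-9))*4)**2 = (-124 + (-12 + 9)*4)**2 = (-124 - 3*4)**2 = (-124 - 12)**2 = (-136)**2 = 18496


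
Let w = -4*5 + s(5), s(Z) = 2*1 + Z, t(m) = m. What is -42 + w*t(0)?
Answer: -42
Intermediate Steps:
s(Z) = 2 + Z
w = -13 (w = -4*5 + (2 + 5) = -20 + 7 = -13)
-42 + w*t(0) = -42 - 13*0 = -42 + 0 = -42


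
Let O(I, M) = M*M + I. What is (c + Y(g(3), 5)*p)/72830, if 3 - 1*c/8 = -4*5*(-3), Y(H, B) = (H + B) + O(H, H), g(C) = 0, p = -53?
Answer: -721/72830 ≈ -0.0098998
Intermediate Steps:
O(I, M) = I + M² (O(I, M) = M² + I = I + M²)
Y(H, B) = B + H² + 2*H (Y(H, B) = (H + B) + (H + H²) = (B + H) + (H + H²) = B + H² + 2*H)
c = -456 (c = 24 - 8*(-4*5)*(-3) = 24 - (-160)*(-3) = 24 - 8*60 = 24 - 480 = -456)
(c + Y(g(3), 5)*p)/72830 = (-456 + (5 + 0² + 2*0)*(-53))/72830 = (-456 + (5 + 0 + 0)*(-53))*(1/72830) = (-456 + 5*(-53))*(1/72830) = (-456 - 265)*(1/72830) = -721*1/72830 = -721/72830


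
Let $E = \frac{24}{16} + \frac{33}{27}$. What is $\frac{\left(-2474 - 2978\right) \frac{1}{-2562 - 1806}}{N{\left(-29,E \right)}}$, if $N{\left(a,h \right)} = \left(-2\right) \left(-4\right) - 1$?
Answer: $\frac{1363}{7644} \approx 0.17831$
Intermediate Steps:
$E = \frac{49}{18}$ ($E = 24 \cdot \frac{1}{16} + 33 \cdot \frac{1}{27} = \frac{3}{2} + \frac{11}{9} = \frac{49}{18} \approx 2.7222$)
$N{\left(a,h \right)} = 7$ ($N{\left(a,h \right)} = 8 - 1 = 7$)
$\frac{\left(-2474 - 2978\right) \frac{1}{-2562 - 1806}}{N{\left(-29,E \right)}} = \frac{\left(-2474 - 2978\right) \frac{1}{-2562 - 1806}}{7} = - \frac{5452}{-4368} \cdot \frac{1}{7} = \left(-5452\right) \left(- \frac{1}{4368}\right) \frac{1}{7} = \frac{1363}{1092} \cdot \frac{1}{7} = \frac{1363}{7644}$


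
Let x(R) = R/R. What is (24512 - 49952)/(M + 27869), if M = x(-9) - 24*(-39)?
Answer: -4240/4801 ≈ -0.88315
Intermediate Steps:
x(R) = 1
M = 937 (M = 1 - 24*(-39) = 1 + 936 = 937)
(24512 - 49952)/(M + 27869) = (24512 - 49952)/(937 + 27869) = -25440/28806 = -25440*1/28806 = -4240/4801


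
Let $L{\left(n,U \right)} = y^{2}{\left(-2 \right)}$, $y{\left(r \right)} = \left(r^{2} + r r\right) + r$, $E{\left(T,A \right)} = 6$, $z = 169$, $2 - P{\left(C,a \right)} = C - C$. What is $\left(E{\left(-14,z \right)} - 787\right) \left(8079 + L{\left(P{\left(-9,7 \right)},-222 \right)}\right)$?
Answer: $-6337815$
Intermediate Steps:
$P{\left(C,a \right)} = 2$ ($P{\left(C,a \right)} = 2 - \left(C - C\right) = 2 - 0 = 2 + 0 = 2$)
$y{\left(r \right)} = r + 2 r^{2}$ ($y{\left(r \right)} = \left(r^{2} + r^{2}\right) + r = 2 r^{2} + r = r + 2 r^{2}$)
$L{\left(n,U \right)} = 36$ ($L{\left(n,U \right)} = \left(- 2 \left(1 + 2 \left(-2\right)\right)\right)^{2} = \left(- 2 \left(1 - 4\right)\right)^{2} = \left(\left(-2\right) \left(-3\right)\right)^{2} = 6^{2} = 36$)
$\left(E{\left(-14,z \right)} - 787\right) \left(8079 + L{\left(P{\left(-9,7 \right)},-222 \right)}\right) = \left(6 - 787\right) \left(8079 + 36\right) = \left(-781\right) 8115 = -6337815$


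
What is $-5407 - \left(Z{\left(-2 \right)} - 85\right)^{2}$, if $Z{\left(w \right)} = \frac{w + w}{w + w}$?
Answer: $-12463$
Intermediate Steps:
$Z{\left(w \right)} = 1$ ($Z{\left(w \right)} = \frac{2 w}{2 w} = 2 w \frac{1}{2 w} = 1$)
$-5407 - \left(Z{\left(-2 \right)} - 85\right)^{2} = -5407 - \left(1 - 85\right)^{2} = -5407 - \left(-84\right)^{2} = -5407 - 7056 = -12463$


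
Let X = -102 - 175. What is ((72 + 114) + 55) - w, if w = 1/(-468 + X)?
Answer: 179546/745 ≈ 241.00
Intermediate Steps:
X = -277
w = -1/745 (w = 1/(-468 - 277) = 1/(-745) = -1/745 ≈ -0.0013423)
((72 + 114) + 55) - w = ((72 + 114) + 55) - 1*(-1/745) = (186 + 55) + 1/745 = 241 + 1/745 = 179546/745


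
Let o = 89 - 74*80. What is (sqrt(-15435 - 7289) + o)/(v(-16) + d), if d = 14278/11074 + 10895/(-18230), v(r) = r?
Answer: 117715656562/309042761 - 40375804*I*sqrt(5681)/309042761 ≈ 380.9 - 9.8472*I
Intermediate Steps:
o = -5831 (o = 89 - 5920 = -5831)
d = 13963671/20187902 (d = 14278*(1/11074) + 10895*(-1/18230) = 7139/5537 - 2179/3646 = 13963671/20187902 ≈ 0.69168)
(sqrt(-15435 - 7289) + o)/(v(-16) + d) = (sqrt(-15435 - 7289) - 5831)/(-16 + 13963671/20187902) = (sqrt(-22724) - 5831)/(-309042761/20187902) = (2*I*sqrt(5681) - 5831)*(-20187902/309042761) = (-5831 + 2*I*sqrt(5681))*(-20187902/309042761) = 117715656562/309042761 - 40375804*I*sqrt(5681)/309042761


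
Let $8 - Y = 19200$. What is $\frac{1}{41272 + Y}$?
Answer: $\frac{1}{22080} \approx 4.529 \cdot 10^{-5}$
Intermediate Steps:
$Y = -19192$ ($Y = 8 - 19200 = -19192$)
$\frac{1}{41272 + Y} = \frac{1}{41272 - 19192} = \frac{1}{22080}$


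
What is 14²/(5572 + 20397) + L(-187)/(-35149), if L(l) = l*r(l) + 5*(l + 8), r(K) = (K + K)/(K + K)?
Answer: 34987662/912784381 ≈ 0.038331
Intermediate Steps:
r(K) = 1 (r(K) = (2*K)/((2*K)) = (2*K)*(1/(2*K)) = 1)
L(l) = 40 + 6*l (L(l) = l*1 + 5*(l + 8) = l + 5*(8 + l) = l + (40 + 5*l) = 40 + 6*l)
14²/(5572 + 20397) + L(-187)/(-35149) = 14²/(5572 + 20397) + (40 + 6*(-187))/(-35149) = 196/25969 + (40 - 1122)*(-1/35149) = 196*(1/25969) - 1082*(-1/35149) = 196/25969 + 1082/35149 = 34987662/912784381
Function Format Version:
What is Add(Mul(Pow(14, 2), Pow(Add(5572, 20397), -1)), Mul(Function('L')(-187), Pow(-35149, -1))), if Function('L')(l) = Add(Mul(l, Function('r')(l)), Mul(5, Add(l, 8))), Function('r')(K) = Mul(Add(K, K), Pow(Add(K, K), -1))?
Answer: Rational(34987662, 912784381) ≈ 0.038331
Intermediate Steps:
Function('r')(K) = 1 (Function('r')(K) = Mul(Mul(2, K), Pow(Mul(2, K), -1)) = Mul(Mul(2, K), Mul(Rational(1, 2), Pow(K, -1))) = 1)
Function('L')(l) = Add(40, Mul(6, l)) (Function('L')(l) = Add(Mul(l, 1), Mul(5, Add(l, 8))) = Add(l, Mul(5, Add(8, l))) = Add(l, Add(40, Mul(5, l))) = Add(40, Mul(6, l)))
Add(Mul(Pow(14, 2), Pow(Add(5572, 20397), -1)), Mul(Function('L')(-187), Pow(-35149, -1))) = Add(Mul(Pow(14, 2), Pow(Add(5572, 20397), -1)), Mul(Add(40, Mul(6, -187)), Pow(-35149, -1))) = Add(Mul(196, Pow(25969, -1)), Mul(Add(40, -1122), Rational(-1, 35149))) = Add(Mul(196, Rational(1, 25969)), Mul(-1082, Rational(-1, 35149))) = Add(Rational(196, 25969), Rational(1082, 35149)) = Rational(34987662, 912784381)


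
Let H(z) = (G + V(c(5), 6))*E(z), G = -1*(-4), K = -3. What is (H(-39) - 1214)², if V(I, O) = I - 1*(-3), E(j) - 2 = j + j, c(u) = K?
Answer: 2304324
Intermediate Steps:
G = 4
c(u) = -3
E(j) = 2 + 2*j (E(j) = 2 + (j + j) = 2 + 2*j)
V(I, O) = 3 + I (V(I, O) = I + 3 = 3 + I)
H(z) = 8 + 8*z (H(z) = (4 + (3 - 3))*(2 + 2*z) = (4 + 0)*(2 + 2*z) = 4*(2 + 2*z) = 8 + 8*z)
(H(-39) - 1214)² = ((8 + 8*(-39)) - 1214)² = ((8 - 312) - 1214)² = (-304 - 1214)² = (-1518)² = 2304324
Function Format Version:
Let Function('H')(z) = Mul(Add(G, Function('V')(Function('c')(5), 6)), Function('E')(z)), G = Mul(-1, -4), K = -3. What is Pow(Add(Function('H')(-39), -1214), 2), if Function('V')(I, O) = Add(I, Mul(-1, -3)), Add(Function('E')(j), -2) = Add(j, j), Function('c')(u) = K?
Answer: 2304324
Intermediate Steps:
G = 4
Function('c')(u) = -3
Function('E')(j) = Add(2, Mul(2, j)) (Function('E')(j) = Add(2, Add(j, j)) = Add(2, Mul(2, j)))
Function('V')(I, O) = Add(3, I) (Function('V')(I, O) = Add(I, 3) = Add(3, I))
Function('H')(z) = Add(8, Mul(8, z)) (Function('H')(z) = Mul(Add(4, Add(3, -3)), Add(2, Mul(2, z))) = Mul(Add(4, 0), Add(2, Mul(2, z))) = Mul(4, Add(2, Mul(2, z))) = Add(8, Mul(8, z)))
Pow(Add(Function('H')(-39), -1214), 2) = Pow(Add(Add(8, Mul(8, -39)), -1214), 2) = Pow(Add(Add(8, -312), -1214), 2) = Pow(Add(-304, -1214), 2) = Pow(-1518, 2) = 2304324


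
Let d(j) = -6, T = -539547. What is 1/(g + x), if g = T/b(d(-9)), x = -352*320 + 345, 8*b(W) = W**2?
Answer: -3/696583 ≈ -4.3067e-6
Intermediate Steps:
b(W) = W**2/8
x = -112295 (x = -112640 + 345 = -112295)
g = -359698/3 (g = -539547/((1/8)*(-6)**2) = -539547/((1/8)*36) = -539547/9/2 = -539547*2/9 = -359698/3 ≈ -1.1990e+5)
1/(g + x) = 1/(-359698/3 - 112295) = 1/(-696583/3) = -3/696583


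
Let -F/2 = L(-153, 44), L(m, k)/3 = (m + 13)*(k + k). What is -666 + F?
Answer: 73254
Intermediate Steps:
L(m, k) = 6*k*(13 + m) (L(m, k) = 3*((m + 13)*(k + k)) = 3*((13 + m)*(2*k)) = 3*(2*k*(13 + m)) = 6*k*(13 + m))
F = 73920 (F = -12*44*(13 - 153) = -12*44*(-140) = -2*(-36960) = 73920)
-666 + F = -666 + 73920 = 73254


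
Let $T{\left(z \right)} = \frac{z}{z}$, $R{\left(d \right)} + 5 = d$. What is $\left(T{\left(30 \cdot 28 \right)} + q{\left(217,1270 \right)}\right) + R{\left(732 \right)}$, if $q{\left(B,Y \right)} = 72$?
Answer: $800$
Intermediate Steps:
$R{\left(d \right)} = -5 + d$
$T{\left(z \right)} = 1$
$\left(T{\left(30 \cdot 28 \right)} + q{\left(217,1270 \right)}\right) + R{\left(732 \right)} = \left(1 + 72\right) + \left(-5 + 732\right) = 73 + 727 = 800$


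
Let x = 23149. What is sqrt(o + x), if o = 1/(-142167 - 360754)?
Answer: 6*sqrt(162640715037333)/502921 ≈ 152.15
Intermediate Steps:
o = -1/502921 (o = 1/(-502921) = -1/502921 ≈ -1.9884e-6)
sqrt(o + x) = sqrt(-1/502921 + 23149) = sqrt(11642118228/502921) = 6*sqrt(162640715037333)/502921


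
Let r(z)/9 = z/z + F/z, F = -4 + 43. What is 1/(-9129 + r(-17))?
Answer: -17/155391 ≈ -0.00010940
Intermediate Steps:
F = 39
r(z) = 9 + 351/z (r(z) = 9*(z/z + 39/z) = 9*(1 + 39/z) = 9 + 351/z)
1/(-9129 + r(-17)) = 1/(-9129 + (9 + 351/(-17))) = 1/(-9129 + (9 + 351*(-1/17))) = 1/(-9129 + (9 - 351/17)) = 1/(-9129 - 198/17) = 1/(-155391/17) = -17/155391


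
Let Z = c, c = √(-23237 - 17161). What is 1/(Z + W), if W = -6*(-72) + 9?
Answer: 147/78293 - I*√40398/234879 ≈ 0.0018776 - 0.00085573*I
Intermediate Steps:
W = 441 (W = 432 + 9 = 441)
c = I*√40398 (c = √(-40398) = I*√40398 ≈ 200.99*I)
Z = I*√40398 ≈ 200.99*I
1/(Z + W) = 1/(I*√40398 + 441) = 1/(441 + I*√40398)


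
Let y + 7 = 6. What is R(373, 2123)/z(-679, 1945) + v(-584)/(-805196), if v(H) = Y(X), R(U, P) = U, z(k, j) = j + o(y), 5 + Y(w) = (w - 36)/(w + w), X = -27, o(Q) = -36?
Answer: 1802072555/9222714984 ≈ 0.19539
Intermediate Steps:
y = -1 (y = -7 + 6 = -1)
Y(w) = -5 + (-36 + w)/(2*w) (Y(w) = -5 + (w - 36)/(w + w) = -5 + (-36 + w)/((2*w)) = -5 + (-36 + w)*(1/(2*w)) = -5 + (-36 + w)/(2*w))
z(k, j) = -36 + j (z(k, j) = j - 36 = -36 + j)
v(H) = -23/6 (v(H) = -9/2 - 18/(-27) = -9/2 - 18*(-1/27) = -9/2 + ⅔ = -23/6)
R(373, 2123)/z(-679, 1945) + v(-584)/(-805196) = 373/(-36 + 1945) - 23/6/(-805196) = 373/1909 - 23/6*(-1/805196) = 373*(1/1909) + 23/4831176 = 373/1909 + 23/4831176 = 1802072555/9222714984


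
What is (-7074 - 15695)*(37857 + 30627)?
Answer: -1559312196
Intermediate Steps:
(-7074 - 15695)*(37857 + 30627) = -22769*68484 = -1559312196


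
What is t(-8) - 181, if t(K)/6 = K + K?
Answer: -277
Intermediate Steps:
t(K) = 12*K (t(K) = 6*(K + K) = 6*(2*K) = 12*K)
t(-8) - 181 = 12*(-8) - 181 = -96 - 181 = -277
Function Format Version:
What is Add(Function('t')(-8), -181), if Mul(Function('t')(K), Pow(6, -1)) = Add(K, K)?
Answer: -277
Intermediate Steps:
Function('t')(K) = Mul(12, K) (Function('t')(K) = Mul(6, Add(K, K)) = Mul(6, Mul(2, K)) = Mul(12, K))
Add(Function('t')(-8), -181) = Add(Mul(12, -8), -181) = Add(-96, -181) = -277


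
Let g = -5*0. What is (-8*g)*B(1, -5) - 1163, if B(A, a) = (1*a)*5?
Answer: -1163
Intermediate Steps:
g = 0
B(A, a) = 5*a (B(A, a) = a*5 = 5*a)
(-8*g)*B(1, -5) - 1163 = (-8*0)*(5*(-5)) - 1163 = 0*(-25) - 1163 = 0 - 1163 = -1163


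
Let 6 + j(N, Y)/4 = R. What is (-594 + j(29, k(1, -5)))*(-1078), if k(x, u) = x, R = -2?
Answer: 674828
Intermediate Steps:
j(N, Y) = -32 (j(N, Y) = -24 + 4*(-2) = -24 - 8 = -32)
(-594 + j(29, k(1, -5)))*(-1078) = (-594 - 32)*(-1078) = -626*(-1078) = 674828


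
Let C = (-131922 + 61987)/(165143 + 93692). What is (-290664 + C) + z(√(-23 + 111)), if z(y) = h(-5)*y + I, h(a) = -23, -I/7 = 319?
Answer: -15162412986/51767 - 46*√22 ≈ -2.9311e+5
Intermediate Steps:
I = -2233 (I = -7*319 = -2233)
C = -13987/51767 (C = -69935/258835 = -69935*1/258835 = -13987/51767 ≈ -0.27019)
z(y) = -2233 - 23*y (z(y) = -23*y - 2233 = -2233 - 23*y)
(-290664 + C) + z(√(-23 + 111)) = (-290664 - 13987/51767) + (-2233 - 23*√(-23 + 111)) = -15046817275/51767 + (-2233 - 46*√22) = -15162412986/51767 - 46*√22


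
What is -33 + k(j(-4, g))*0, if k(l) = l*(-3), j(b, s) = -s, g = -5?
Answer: -33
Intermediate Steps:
k(l) = -3*l
-33 + k(j(-4, g))*0 = -33 - (-3)*(-5)*0 = -33 - 3*5*0 = -33 - 15*0 = -33 + 0 = -33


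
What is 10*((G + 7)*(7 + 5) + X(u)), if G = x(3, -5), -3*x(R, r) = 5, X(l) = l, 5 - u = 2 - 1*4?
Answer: 710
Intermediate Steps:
u = 7 (u = 5 - (2 - 1*4) = 5 - (2 - 4) = 5 - 1*(-2) = 5 + 2 = 7)
x(R, r) = -5/3 (x(R, r) = -⅓*5 = -5/3)
G = -5/3 ≈ -1.6667
10*((G + 7)*(7 + 5) + X(u)) = 10*((-5/3 + 7)*(7 + 5) + 7) = 10*((16/3)*12 + 7) = 10*(64 + 7) = 10*71 = 710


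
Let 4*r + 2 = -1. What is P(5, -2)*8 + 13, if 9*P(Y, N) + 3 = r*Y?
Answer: 7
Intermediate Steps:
r = -¾ (r = -½ + (¼)*(-1) = -½ - ¼ = -¾ ≈ -0.75000)
P(Y, N) = -⅓ - Y/12 (P(Y, N) = -⅓ + (-3*Y/4)/9 = -⅓ - Y/12)
P(5, -2)*8 + 13 = (-⅓ - 1/12*5)*8 + 13 = (-⅓ - 5/12)*8 + 13 = -¾*8 + 13 = -6 + 13 = 7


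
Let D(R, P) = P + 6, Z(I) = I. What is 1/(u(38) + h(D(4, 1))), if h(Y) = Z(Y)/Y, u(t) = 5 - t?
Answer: -1/32 ≈ -0.031250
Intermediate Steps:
D(R, P) = 6 + P
h(Y) = 1 (h(Y) = Y/Y = 1)
1/(u(38) + h(D(4, 1))) = 1/((5 - 1*38) + 1) = 1/((5 - 38) + 1) = 1/(-33 + 1) = 1/(-32) = -1/32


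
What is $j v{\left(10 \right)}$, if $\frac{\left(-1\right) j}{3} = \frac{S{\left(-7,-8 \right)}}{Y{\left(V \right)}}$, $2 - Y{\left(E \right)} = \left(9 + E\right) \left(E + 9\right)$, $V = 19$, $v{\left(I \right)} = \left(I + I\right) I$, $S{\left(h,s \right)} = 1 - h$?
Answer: $\frac{2400}{391} \approx 6.1381$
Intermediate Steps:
$v{\left(I \right)} = 2 I^{2}$ ($v{\left(I \right)} = 2 I I = 2 I^{2}$)
$Y{\left(E \right)} = 2 - \left(9 + E\right)^{2}$ ($Y{\left(E \right)} = 2 - \left(9 + E\right) \left(E + 9\right) = 2 - \left(9 + E\right) \left(9 + E\right) = 2 - \left(9 + E\right)^{2}$)
$j = \frac{12}{391}$ ($j = - 3 \frac{1 - -7}{2 - \left(9 + 19\right)^{2}} = - 3 \frac{1 + 7}{2 - 28^{2}} = - 3 \frac{8}{2 - 784} = - 3 \frac{8}{-782} = - 3 \cdot 8 \left(- \frac{1}{782}\right) = \left(-3\right) \left(- \frac{4}{391}\right) = \frac{12}{391} \approx 0.030691$)
$j v{\left(10 \right)} = \frac{12 \cdot 2 \cdot 10^{2}}{391} = \frac{12 \cdot 2 \cdot 100}{391} = \frac{12}{391} \cdot 200 = \frac{2400}{391}$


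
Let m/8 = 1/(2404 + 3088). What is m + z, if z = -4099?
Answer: -5627925/1373 ≈ -4099.0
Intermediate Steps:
m = 2/1373 (m = 8/(2404 + 3088) = 8/5492 = 8*(1/5492) = 2/1373 ≈ 0.0014567)
m + z = 2/1373 - 4099 = -5627925/1373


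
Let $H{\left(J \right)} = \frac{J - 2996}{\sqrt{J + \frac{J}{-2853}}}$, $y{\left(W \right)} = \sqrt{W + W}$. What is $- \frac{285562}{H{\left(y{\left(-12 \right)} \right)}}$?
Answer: $\frac{285562 \left(-3\right)^{\frac{3}{4}} \sqrt[4]{2} \sqrt{226021}}{1067026755} + \frac{213885938 \sqrt[4]{-3} \cdot 2^{\frac{3}{4}} \sqrt{226021}}{1067026755} \approx 148.9 + 149.39 i$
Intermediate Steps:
$y{\left(W \right)} = \sqrt{2} \sqrt{W}$ ($y{\left(W \right)} = \sqrt{2 W} = \sqrt{2} \sqrt{W}$)
$H{\left(J \right)} = \frac{3 \sqrt{226021} \left(-2996 + J\right)}{1426 \sqrt{J}}$ ($H{\left(J \right)} = \frac{-2996 + J}{\sqrt{J + J \left(- \frac{1}{2853}\right)}} = \frac{-2996 + J}{\sqrt{J - \frac{J}{2853}}} = \frac{-2996 + J}{\sqrt{\frac{2852 J}{2853}}} = \frac{-2996 + J}{\frac{2}{951} \sqrt{226021} \sqrt{J}} = \left(-2996 + J\right) \frac{3 \sqrt{226021}}{1426 \sqrt{J}} = \frac{3 \sqrt{226021} \left(-2996 + J\right)}{1426 \sqrt{J}}$)
$- \frac{285562}{H{\left(y{\left(-12 \right)} \right)}} = - \frac{285562}{\frac{3}{1426} \sqrt{226021} \frac{1}{\sqrt{\sqrt{2} \sqrt{-12}}} \left(-2996 + \sqrt{2} \sqrt{-12}\right)} = - \frac{285562}{\frac{3}{1426} \sqrt{226021} \frac{1}{\sqrt{\sqrt{2} \cdot 2 i \sqrt{3}}} \left(-2996 + \sqrt{2} \cdot 2 i \sqrt{3}\right)} = - \frac{285562}{\frac{3}{1426} \sqrt{226021} \frac{1}{\sqrt{2 i \sqrt{6}}} \left(-2996 + 2 i \sqrt{6}\right)} = - \frac{285562}{\frac{3}{1426} \sqrt{226021} \frac{\sqrt[4]{2} \cdot 3^{\frac{3}{4}} \left(- i^{\frac{3}{2}}\right)}{6} \left(-2996 + 2 i \sqrt{6}\right)} = - \frac{285562}{\left(- \frac{1}{2852}\right) \sqrt[4]{2} \cdot 3^{\frac{3}{4}} \sqrt{226021} i^{\frac{3}{2}} \left(-2996 + 2 i \sqrt{6}\right)} = - 285562 \frac{2 \cdot 2^{\frac{3}{4}} \sqrt[4]{3} \sqrt{226021} \sqrt{i}}{951 \left(-2996 + 2 i \sqrt{6}\right)} = - \frac{571124 \cdot 2^{\frac{3}{4}} \sqrt[4]{3} \sqrt{226021} \sqrt{i}}{951 \left(-2996 + 2 i \sqrt{6}\right)}$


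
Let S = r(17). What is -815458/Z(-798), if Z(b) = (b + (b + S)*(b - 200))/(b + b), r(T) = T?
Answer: 162683871/97330 ≈ 1671.5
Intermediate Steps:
S = 17
Z(b) = (b + (-200 + b)*(17 + b))/(2*b) (Z(b) = (b + (b + 17)*(b - 200))/(b + b) = (b + (17 + b)*(-200 + b))/((2*b)) = (b + (-200 + b)*(17 + b))*(1/(2*b)) = (b + (-200 + b)*(17 + b))/(2*b))
-815458/Z(-798) = -815458/(-91 + (½)*(-798) - 1700/(-798)) = -815458/(-91 - 399 - 1700*(-1/798)) = -815458/(-91 - 399 + 850/399) = -815458/(-194660/399) = -815458*(-399/194660) = 162683871/97330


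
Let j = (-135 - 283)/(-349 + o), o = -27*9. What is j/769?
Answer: 209/227624 ≈ 0.00091818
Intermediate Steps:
o = -243
j = 209/296 (j = (-135 - 283)/(-349 - 243) = -418/(-592) = -418*(-1/592) = 209/296 ≈ 0.70608)
j/769 = (209/296)/769 = (209/296)*(1/769) = 209/227624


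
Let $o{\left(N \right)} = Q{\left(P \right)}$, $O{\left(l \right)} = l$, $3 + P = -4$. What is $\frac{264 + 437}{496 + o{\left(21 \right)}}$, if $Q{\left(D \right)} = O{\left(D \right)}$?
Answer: $\frac{701}{489} \approx 1.4335$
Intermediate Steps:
$P = -7$ ($P = -3 - 4 = -7$)
$Q{\left(D \right)} = D$
$o{\left(N \right)} = -7$
$\frac{264 + 437}{496 + o{\left(21 \right)}} = \frac{264 + 437}{496 - 7} = \frac{701}{489}$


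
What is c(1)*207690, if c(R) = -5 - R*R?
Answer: -1246140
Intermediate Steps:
c(R) = -5 - R**2
c(1)*207690 = (-5 - 1*1**2)*207690 = (-5 - 1*1)*207690 = (-5 - 1)*207690 = -6*207690 = -1246140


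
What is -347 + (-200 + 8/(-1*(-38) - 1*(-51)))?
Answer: -48675/89 ≈ -546.91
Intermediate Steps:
-347 + (-200 + 8/(-1*(-38) - 1*(-51))) = -347 + (-200 + 8/(38 + 51)) = -347 + (-200 + 8/89) = -347 - 17792/89 = -48675/89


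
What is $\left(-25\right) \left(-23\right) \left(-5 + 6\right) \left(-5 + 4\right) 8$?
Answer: $-4600$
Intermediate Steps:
$\left(-25\right) \left(-23\right) \left(-5 + 6\right) \left(-5 + 4\right) 8 = 575 \cdot 1 \left(-1\right) 8 = 575 \left(\left(-1\right) 8\right) = 575 \left(-8\right) = -4600$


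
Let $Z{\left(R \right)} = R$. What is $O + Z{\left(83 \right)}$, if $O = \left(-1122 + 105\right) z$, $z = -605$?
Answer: $615368$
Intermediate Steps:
$O = 615285$ ($O = \left(-1122 + 105\right) \left(-605\right) = \left(-1017\right) \left(-605\right) = 615285$)
$O + Z{\left(83 \right)} = 615285 + 83 = 615368$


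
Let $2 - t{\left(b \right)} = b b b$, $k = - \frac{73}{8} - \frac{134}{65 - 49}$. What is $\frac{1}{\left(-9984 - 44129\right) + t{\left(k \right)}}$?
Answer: $- \frac{8}{390013} \approx -2.0512 \cdot 10^{-5}$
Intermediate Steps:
$k = - \frac{35}{2}$ ($k = \left(-73\right) \frac{1}{8} - \frac{134}{65 - 49} = - \frac{73}{8} - \frac{134}{16} = - \frac{73}{8} - \frac{67}{8} = - \frac{35}{2} \approx -17.5$)
$t{\left(b \right)} = 2 - b^{3}$ ($t{\left(b \right)} = 2 - b b b = 2 - b^{2} b = 2 - b^{3}$)
$\frac{1}{\left(-9984 - 44129\right) + t{\left(k \right)}} = \frac{1}{\left(-9984 - 44129\right) + \left(2 - \left(- \frac{35}{2}\right)^{3}\right)} = \frac{1}{-54113 + \left(2 - - \frac{42875}{8}\right)} = \frac{1}{-54113 + \left(2 + \frac{42875}{8}\right)} = \frac{1}{-54113 + \frac{42891}{8}} = \frac{1}{- \frac{390013}{8}} = - \frac{8}{390013}$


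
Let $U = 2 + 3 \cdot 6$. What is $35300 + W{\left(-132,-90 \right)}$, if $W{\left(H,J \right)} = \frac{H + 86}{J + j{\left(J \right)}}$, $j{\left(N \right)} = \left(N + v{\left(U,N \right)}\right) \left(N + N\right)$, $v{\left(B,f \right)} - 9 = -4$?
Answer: $\frac{268456477}{7605} \approx 35300.0$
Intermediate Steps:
$U = 20$ ($U = 2 + 18 = 20$)
$v{\left(B,f \right)} = 5$ ($v{\left(B,f \right)} = 9 - 4 = 5$)
$j{\left(N \right)} = 2 N \left(5 + N\right)$ ($j{\left(N \right)} = \left(N + 5\right) \left(N + N\right) = \left(5 + N\right) 2 N = 2 N \left(5 + N\right)$)
$W{\left(H,J \right)} = \frac{86 + H}{J + 2 J \left(5 + J\right)}$ ($W{\left(H,J \right)} = \frac{H + 86}{J + 2 J \left(5 + J\right)} = \frac{86 + H}{J + 2 J \left(5 + J\right)}$)
$35300 + W{\left(-132,-90 \right)} = 35300 + \frac{86 - 132}{\left(-90\right) \left(11 + 2 \left(-90\right)\right)} = 35300 - \frac{1}{90} \frac{1}{11 - 180} \left(-46\right) = 35300 - \frac{1}{90} \frac{1}{-169} \left(-46\right) = 35300 - \left(- \frac{1}{15210}\right) \left(-46\right) = 35300 - \frac{23}{7605} = \frac{268456477}{7605}$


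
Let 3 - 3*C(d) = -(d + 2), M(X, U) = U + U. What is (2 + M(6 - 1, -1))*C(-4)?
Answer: 0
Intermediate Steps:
M(X, U) = 2*U
C(d) = 5/3 + d/3 (C(d) = 1 - (-1)*(d + 2)/3 = 1 - (-1)*(2 + d)/3 = 1 - (-2 - d)/3 = 1 + (2/3 + d/3) = 5/3 + d/3)
(2 + M(6 - 1, -1))*C(-4) = (2 + 2*(-1))*(5/3 + (1/3)*(-4)) = (2 - 2)*(5/3 - 4/3) = 0*(1/3) = 0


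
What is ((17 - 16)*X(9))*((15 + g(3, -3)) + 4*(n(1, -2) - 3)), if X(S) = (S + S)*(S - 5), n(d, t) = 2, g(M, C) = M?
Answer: 1008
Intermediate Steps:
X(S) = 2*S*(-5 + S) (X(S) = (2*S)*(-5 + S) = 2*S*(-5 + S))
((17 - 16)*X(9))*((15 + g(3, -3)) + 4*(n(1, -2) - 3)) = ((17 - 16)*(2*9*(-5 + 9)))*((15 + 3) + 4*(2 - 3)) = (1*(2*9*4))*(18 + 4*(-1)) = (1*72)*(18 - 4) = 72*14 = 1008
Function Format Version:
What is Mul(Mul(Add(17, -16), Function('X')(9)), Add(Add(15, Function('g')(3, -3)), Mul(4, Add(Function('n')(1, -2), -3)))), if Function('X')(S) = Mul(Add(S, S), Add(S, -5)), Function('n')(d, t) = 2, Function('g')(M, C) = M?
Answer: 1008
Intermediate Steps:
Function('X')(S) = Mul(2, S, Add(-5, S)) (Function('X')(S) = Mul(Mul(2, S), Add(-5, S)) = Mul(2, S, Add(-5, S)))
Mul(Mul(Add(17, -16), Function('X')(9)), Add(Add(15, Function('g')(3, -3)), Mul(4, Add(Function('n')(1, -2), -3)))) = Mul(Mul(Add(17, -16), Mul(2, 9, Add(-5, 9))), Add(Add(15, 3), Mul(4, Add(2, -3)))) = Mul(Mul(1, Mul(2, 9, 4)), Add(18, Mul(4, -1))) = Mul(Mul(1, 72), Add(18, -4)) = Mul(72, 14) = 1008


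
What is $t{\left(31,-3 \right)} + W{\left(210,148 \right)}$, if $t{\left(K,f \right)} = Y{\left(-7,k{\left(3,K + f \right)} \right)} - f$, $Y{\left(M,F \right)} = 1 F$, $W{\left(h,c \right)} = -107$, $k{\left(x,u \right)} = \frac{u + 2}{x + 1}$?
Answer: $- \frac{193}{2} \approx -96.5$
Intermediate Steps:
$k{\left(x,u \right)} = \frac{2 + u}{1 + x}$
$Y{\left(M,F \right)} = F$
$t{\left(K,f \right)} = \frac{1}{2} - \frac{3 f}{4} + \frac{K}{4}$ ($t{\left(K,f \right)} = \frac{2 + \left(K + f\right)}{1 + 3} - f = \frac{2 + K + f}{4} - f = \left(\frac{1}{2} + \frac{K}{4} + \frac{f}{4}\right) - f = \frac{1}{2} - \frac{3 f}{4} + \frac{K}{4}$)
$t{\left(31,-3 \right)} + W{\left(210,148 \right)} = \left(\frac{1}{2} - - \frac{9}{4} + \frac{1}{4} \cdot 31\right) - 107 = \left(\frac{1}{2} + \frac{9}{4} + \frac{31}{4}\right) - 107 = \frac{21}{2} - 107 = - \frac{193}{2}$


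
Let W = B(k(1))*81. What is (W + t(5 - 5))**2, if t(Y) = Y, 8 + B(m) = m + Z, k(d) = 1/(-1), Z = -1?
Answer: 656100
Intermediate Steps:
k(d) = -1
B(m) = -9 + m (B(m) = -8 + (m - 1) = -8 + (-1 + m) = -9 + m)
W = -810 (W = (-9 - 1)*81 = -10*81 = -810)
(W + t(5 - 5))**2 = (-810 + (5 - 5))**2 = (-810 + 0)**2 = (-810)**2 = 656100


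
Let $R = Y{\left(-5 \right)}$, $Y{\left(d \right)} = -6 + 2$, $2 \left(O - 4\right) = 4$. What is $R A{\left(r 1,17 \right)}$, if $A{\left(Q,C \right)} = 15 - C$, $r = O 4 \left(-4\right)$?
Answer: $8$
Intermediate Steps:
$O = 6$ ($O = 4 + \frac{1}{2} \cdot 4 = 4 + 2 = 6$)
$r = -96$ ($r = 6 \cdot 4 \left(-4\right) = 24 \left(-4\right) = -96$)
$Y{\left(d \right)} = -4$
$R = -4$
$R A{\left(r 1,17 \right)} = - 4 \left(15 - 17\right) = \left(-4\right) \left(-2\right) = 8$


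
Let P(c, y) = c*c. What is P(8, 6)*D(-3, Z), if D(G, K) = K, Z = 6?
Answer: 384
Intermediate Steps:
P(c, y) = c²
P(8, 6)*D(-3, Z) = 8²*6 = 64*6 = 384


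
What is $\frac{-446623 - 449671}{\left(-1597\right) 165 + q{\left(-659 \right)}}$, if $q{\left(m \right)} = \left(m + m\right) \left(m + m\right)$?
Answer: $- \frac{128042}{210517} \approx -0.60823$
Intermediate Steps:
$q{\left(m \right)} = 4 m^{2}$ ($q{\left(m \right)} = 2 m 2 m = 4 m^{2}$)
$\frac{-446623 - 449671}{\left(-1597\right) 165 + q{\left(-659 \right)}} = \frac{-446623 - 449671}{\left(-1597\right) 165 + 4 \left(-659\right)^{2}} = - \frac{896294}{-263505 + 4 \cdot 434281} = - \frac{896294}{-263505 + 1737124} = - \frac{896294}{1473619} = \left(-896294\right) \frac{1}{1473619} = - \frac{128042}{210517}$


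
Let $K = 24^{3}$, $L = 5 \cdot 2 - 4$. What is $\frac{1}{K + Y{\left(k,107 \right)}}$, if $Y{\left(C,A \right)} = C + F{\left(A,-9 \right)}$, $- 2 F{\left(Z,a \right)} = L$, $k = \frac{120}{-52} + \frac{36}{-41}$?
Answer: $\frac{533}{7364895} \approx 7.237 \cdot 10^{-5}$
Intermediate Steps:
$k = - \frac{1698}{533}$ ($k = 120 \left(- \frac{1}{52}\right) + 36 \left(- \frac{1}{41}\right) = - \frac{30}{13} - \frac{36}{41} = - \frac{1698}{533} \approx -3.1857$)
$L = 6$ ($L = 10 - 4 = 6$)
$F{\left(Z,a \right)} = -3$ ($F{\left(Z,a \right)} = \left(- \frac{1}{2}\right) 6 = -3$)
$Y{\left(C,A \right)} = -3 + C$ ($Y{\left(C,A \right)} = C - 3 = -3 + C$)
$K = 13824$
$\frac{1}{K + Y{\left(k,107 \right)}} = \frac{1}{13824 - \frac{3297}{533}} = \frac{1}{\frac{7364895}{533}} = \frac{533}{7364895}$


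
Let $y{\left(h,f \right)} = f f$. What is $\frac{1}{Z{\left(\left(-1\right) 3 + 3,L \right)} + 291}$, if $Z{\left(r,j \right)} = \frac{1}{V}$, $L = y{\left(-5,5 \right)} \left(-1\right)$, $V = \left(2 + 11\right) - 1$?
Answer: $\frac{12}{3493} \approx 0.0034354$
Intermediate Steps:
$y{\left(h,f \right)} = f^{2}$
$V = 12$ ($V = 13 - 1 = 12$)
$L = -25$ ($L = 5^{2} \left(-1\right) = 25 \left(-1\right) = -25$)
$Z{\left(r,j \right)} = \frac{1}{12}$
$\frac{1}{Z{\left(\left(-1\right) 3 + 3,L \right)} + 291} = \frac{1}{\frac{1}{12} + 291} = \frac{1}{\frac{3493}{12}} = \frac{12}{3493}$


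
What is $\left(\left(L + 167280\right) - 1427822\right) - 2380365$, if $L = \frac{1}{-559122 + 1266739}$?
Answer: $- \frac{2576367688618}{707617} \approx -3.6409 \cdot 10^{6}$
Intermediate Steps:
$L = \frac{1}{707617} \approx 1.4132 \cdot 10^{-6}$
$\left(\left(L + 167280\right) - 1427822\right) - 2380365 = \left(\left(\frac{1}{707617} + 167280\right) - 1427822\right) - 2380365 = \left(\frac{118370171761}{707617} - 1427822\right) - 2380365 = - \frac{891980948413}{707617} - 2380365 = - \frac{2576367688618}{707617}$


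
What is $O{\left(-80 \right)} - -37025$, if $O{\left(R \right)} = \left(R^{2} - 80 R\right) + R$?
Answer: $49745$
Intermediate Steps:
$O{\left(R \right)} = R^{2} - 79 R$
$O{\left(-80 \right)} - -37025 = - 80 \left(-79 - 80\right) - -37025 = \left(-80\right) \left(-159\right) + 37025 = 12720 + 37025 = 49745$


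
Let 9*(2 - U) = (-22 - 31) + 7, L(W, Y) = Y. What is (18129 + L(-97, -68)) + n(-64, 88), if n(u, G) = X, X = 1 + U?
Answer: 162622/9 ≈ 18069.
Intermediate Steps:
U = 64/9 (U = 2 - ((-22 - 31) + 7)/9 = 2 - (-53 + 7)/9 = 2 - ⅑*(-46) = 2 + 46/9 = 64/9 ≈ 7.1111)
X = 73/9 (X = 1 + 64/9 = 73/9 ≈ 8.1111)
n(u, G) = 73/9
(18129 + L(-97, -68)) + n(-64, 88) = (18129 - 68) + 73/9 = 18061 + 73/9 = 162622/9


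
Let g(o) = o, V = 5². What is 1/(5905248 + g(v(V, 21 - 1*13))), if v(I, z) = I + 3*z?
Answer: 1/5905297 ≈ 1.6934e-7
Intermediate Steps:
V = 25
1/(5905248 + g(v(V, 21 - 1*13))) = 1/(5905248 + (25 + 3*(21 - 1*13))) = 1/(5905248 + (25 + 3*(21 - 13))) = 1/(5905248 + (25 + 3*8)) = 1/(5905248 + (25 + 24)) = 1/(5905248 + 49) = 1/5905297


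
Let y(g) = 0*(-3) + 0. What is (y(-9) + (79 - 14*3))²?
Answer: 1369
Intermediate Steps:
y(g) = 0 (y(g) = 0 + 0 = 0)
(y(-9) + (79 - 14*3))² = (0 + (79 - 14*3))² = (0 + (79 - 1*42))² = (0 + (79 - 42))² = (0 + 37)² = 37² = 1369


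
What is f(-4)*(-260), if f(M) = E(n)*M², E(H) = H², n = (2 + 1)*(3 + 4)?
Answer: -1834560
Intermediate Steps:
n = 21 (n = 3*7 = 21)
f(M) = 441*M² (f(M) = 21²*M² = 441*M²)
f(-4)*(-260) = (441*(-4)²)*(-260) = (441*16)*(-260) = 7056*(-260) = -1834560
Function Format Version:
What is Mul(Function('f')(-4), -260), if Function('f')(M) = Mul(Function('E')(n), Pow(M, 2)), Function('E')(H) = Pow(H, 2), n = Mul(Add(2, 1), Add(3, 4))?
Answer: -1834560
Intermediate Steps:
n = 21 (n = Mul(3, 7) = 21)
Function('f')(M) = Mul(441, Pow(M, 2)) (Function('f')(M) = Mul(Pow(21, 2), Pow(M, 2)) = Mul(441, Pow(M, 2)))
Mul(Function('f')(-4), -260) = Mul(Mul(441, Pow(-4, 2)), -260) = Mul(Mul(441, 16), -260) = Mul(7056, -260) = -1834560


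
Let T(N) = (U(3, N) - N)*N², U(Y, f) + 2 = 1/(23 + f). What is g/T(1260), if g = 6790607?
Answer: -8712348781/2570554602000 ≈ -0.0033893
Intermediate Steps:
U(Y, f) = -2 + 1/(23 + f)
T(N) = N²*(-N + (-45 - 2*N)/(23 + N)) (T(N) = ((-45 - 2*N)/(23 + N) - N)*N² = (-N + (-45 - 2*N)/(23 + N))*N² = N²*(-N + (-45 - 2*N)/(23 + N)))
g/T(1260) = 6790607/((1260²*(-45 - 1*1260² - 25*1260)/(23 + 1260))) = 6790607/((1587600*(-45 - 1*1587600 - 31500)/1283)) = 6790607/((1587600*(1/1283)*(-45 - 1587600 - 31500))) = 6790607/((1587600*(1/1283)*(-1619145))) = 6790607/(-2570554602000/1283) = 6790607*(-1283/2570554602000) = -8712348781/2570554602000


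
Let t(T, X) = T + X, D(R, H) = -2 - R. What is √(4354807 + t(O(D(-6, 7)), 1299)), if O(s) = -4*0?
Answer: √4356106 ≈ 2087.1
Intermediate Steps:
O(s) = 0
√(4354807 + t(O(D(-6, 7)), 1299)) = √(4354807 + (0 + 1299)) = √(4354807 + 1299) = √4356106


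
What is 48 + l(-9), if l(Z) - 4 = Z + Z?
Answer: 34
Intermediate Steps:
l(Z) = 4 + 2*Z (l(Z) = 4 + (Z + Z) = 4 + 2*Z)
48 + l(-9) = 48 + (4 + 2*(-9)) = 48 + (4 - 18) = 48 - 14 = 34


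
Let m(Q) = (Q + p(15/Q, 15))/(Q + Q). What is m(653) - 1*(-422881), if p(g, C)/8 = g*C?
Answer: 360640956867/852818 ≈ 4.2288e+5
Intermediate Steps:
p(g, C) = 8*C*g (p(g, C) = 8*(g*C) = 8*(C*g) = 8*C*g)
m(Q) = (Q + 1800/Q)/(2*Q) (m(Q) = (Q + 8*15*(15/Q))/(Q + Q) = (Q + 1800/Q)/((2*Q)) = (Q + 1800/Q)*(1/(2*Q)) = (Q + 1800/Q)/(2*Q))
m(653) - 1*(-422881) = (½ + 900/653²) - 1*(-422881) = (½ + 900*(1/426409)) + 422881 = (½ + 900/426409) + 422881 = 428209/852818 + 422881 = 360640956867/852818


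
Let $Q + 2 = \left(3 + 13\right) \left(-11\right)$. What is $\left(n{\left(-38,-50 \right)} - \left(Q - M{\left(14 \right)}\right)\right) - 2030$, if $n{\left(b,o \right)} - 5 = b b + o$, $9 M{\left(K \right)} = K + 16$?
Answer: $- \frac{1349}{3} \approx -449.67$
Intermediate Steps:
$Q = -178$ ($Q = -2 + \left(3 + 13\right) \left(-11\right) = -2 + 16 \left(-11\right) = -2 - 176 = -178$)
$M{\left(K \right)} = \frac{16}{9} + \frac{K}{9}$ ($M{\left(K \right)} = \frac{K + 16}{9} = \frac{16 + K}{9} = \frac{16}{9} + \frac{K}{9}$)
$n{\left(b,o \right)} = 5 + o + b^{2}$ ($n{\left(b,o \right)} = 5 + \left(b b + o\right) = 5 + \left(b^{2} + o\right) = 5 + \left(o + b^{2}\right) = 5 + o + b^{2}$)
$\left(n{\left(-38,-50 \right)} - \left(Q - M{\left(14 \right)}\right)\right) - 2030 = \left(\left(5 - 50 + \left(-38\right)^{2}\right) + \left(\left(\frac{16}{9} + \frac{1}{9} \cdot 14\right) - -178\right)\right) - 2030 = \left(\left(5 - 50 + 1444\right) + \left(\left(\frac{16}{9} + \frac{14}{9}\right) + 178\right)\right) - 2030 = \left(1399 + \left(\frac{10}{3} + 178\right)\right) - 2030 = \left(1399 + \frac{544}{3}\right) - 2030 = \frac{4741}{3} - 2030 = - \frac{1349}{3}$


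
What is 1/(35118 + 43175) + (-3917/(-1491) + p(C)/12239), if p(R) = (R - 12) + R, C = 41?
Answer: 3761568870518/1428717988257 ≈ 2.6328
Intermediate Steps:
p(R) = -12 + 2*R (p(R) = (-12 + R) + R = -12 + 2*R)
1/(35118 + 43175) + (-3917/(-1491) + p(C)/12239) = 1/(35118 + 43175) + (-3917/(-1491) + (-12 + 2*41)/12239) = 1/78293 + (-3917*(-1/1491) + (-12 + 82)*(1/12239)) = 1/78293 + (3917/1491 + 70*(1/12239)) = 1/78293 + (3917/1491 + 70/12239) = 1/78293 + 48044533/18248349 = 3761568870518/1428717988257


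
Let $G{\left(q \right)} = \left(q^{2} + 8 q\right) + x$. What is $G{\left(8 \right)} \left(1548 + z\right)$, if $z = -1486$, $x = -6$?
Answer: $7564$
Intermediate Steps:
$G{\left(q \right)} = -6 + q^{2} + 8 q$ ($G{\left(q \right)} = \left(q^{2} + 8 q\right) - 6 = -6 + q^{2} + 8 q$)
$G{\left(8 \right)} \left(1548 + z\right) = \left(-6 + 8^{2} + 8 \cdot 8\right) \left(1548 - 1486\right) = \left(-6 + 64 + 64\right) 62 = 122 \cdot 62 = 7564$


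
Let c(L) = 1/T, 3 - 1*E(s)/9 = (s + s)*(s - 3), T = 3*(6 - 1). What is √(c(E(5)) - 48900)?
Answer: I*√11002485/15 ≈ 221.13*I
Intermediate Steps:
T = 15 (T = 3*5 = 15)
E(s) = 27 - 18*s*(-3 + s) (E(s) = 27 - 9*(s + s)*(s - 3) = 27 - 9*2*s*(-3 + s) = 27 - 18*s*(-3 + s))
c(L) = 1/15
√(c(E(5)) - 48900) = √(1/15 - 48900) = √(-733499/15) = I*√11002485/15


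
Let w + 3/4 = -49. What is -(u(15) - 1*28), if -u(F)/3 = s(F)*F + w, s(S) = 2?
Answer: -125/4 ≈ -31.250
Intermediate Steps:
w = -199/4 (w = -¾ - 49 = -199/4 ≈ -49.750)
u(F) = 597/4 - 6*F (u(F) = -3*(2*F - 199/4) = -3*(-199/4 + 2*F) = 597/4 - 6*F)
-(u(15) - 1*28) = -((597/4 - 6*15) - 1*28) = -((597/4 - 90) - 28) = -(237/4 - 28) = -1*125/4 = -125/4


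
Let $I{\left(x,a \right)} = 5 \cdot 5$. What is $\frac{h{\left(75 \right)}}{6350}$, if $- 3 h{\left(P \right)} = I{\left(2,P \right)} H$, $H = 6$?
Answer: $- \frac{1}{127} \approx -0.007874$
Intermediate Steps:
$I{\left(x,a \right)} = 25$
$h{\left(P \right)} = -50$ ($h{\left(P \right)} = - \frac{25 \cdot 6}{3} = \left(- \frac{1}{3}\right) 150 = -50$)
$\frac{h{\left(75 \right)}}{6350} = - \frac{50}{6350} = \left(-50\right) \frac{1}{6350} = - \frac{1}{127}$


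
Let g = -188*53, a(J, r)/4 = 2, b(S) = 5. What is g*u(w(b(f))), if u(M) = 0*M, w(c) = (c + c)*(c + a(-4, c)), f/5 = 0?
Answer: 0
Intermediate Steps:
f = 0 (f = 5*0 = 0)
a(J, r) = 8 (a(J, r) = 4*2 = 8)
w(c) = 2*c*(8 + c) (w(c) = (c + c)*(c + 8) = (2*c)*(8 + c) = 2*c*(8 + c))
u(M) = 0
g = -9964
g*u(w(b(f))) = -9964*0 = 0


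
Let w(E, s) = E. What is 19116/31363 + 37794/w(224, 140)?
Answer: 594807603/3512656 ≈ 169.33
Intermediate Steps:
19116/31363 + 37794/w(224, 140) = 19116/31363 + 37794/224 = 19116*(1/31363) + 37794*(1/224) = 19116/31363 + 18897/112 = 594807603/3512656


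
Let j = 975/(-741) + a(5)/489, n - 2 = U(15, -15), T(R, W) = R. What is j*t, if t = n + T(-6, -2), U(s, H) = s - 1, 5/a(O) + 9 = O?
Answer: -244975/18582 ≈ -13.183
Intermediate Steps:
a(O) = 5/(-9 + O)
U(s, H) = -1 + s
n = 16 (n = 2 + (-1 + 15) = 2 + 14 = 16)
j = -48995/37164 (j = 975/(-741) + (5/(-9 + 5))/489 = 975*(-1/741) + (5/(-4))*(1/489) = -25/19 + (5*(-¼))*(1/489) = -25/19 - 5/4*1/489 = -25/19 - 5/1956 = -48995/37164 ≈ -1.3183)
t = 10 (t = 16 - 6 = 10)
j*t = -48995/37164*10 = -244975/18582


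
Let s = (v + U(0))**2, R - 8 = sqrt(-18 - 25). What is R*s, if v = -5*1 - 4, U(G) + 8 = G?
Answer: 2312 + 289*I*sqrt(43) ≈ 2312.0 + 1895.1*I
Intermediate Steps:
U(G) = -8 + G
v = -9 (v = -5 - 4 = -9)
R = 8 + I*sqrt(43) (R = 8 + sqrt(-18 - 25) = 8 + sqrt(-43) = 8 + I*sqrt(43) ≈ 8.0 + 6.5574*I)
s = 289 (s = (-9 + (-8 + 0))**2 = (-9 - 8)**2 = (-17)**2 = 289)
R*s = (8 + I*sqrt(43))*289 = 2312 + 289*I*sqrt(43)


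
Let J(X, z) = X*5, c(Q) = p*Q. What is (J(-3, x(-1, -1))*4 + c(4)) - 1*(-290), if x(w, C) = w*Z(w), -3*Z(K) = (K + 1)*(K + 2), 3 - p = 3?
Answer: 230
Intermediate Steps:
p = 0 (p = 3 - 1*3 = 3 - 3 = 0)
Z(K) = -(1 + K)*(2 + K)/3 (Z(K) = -(K + 1)*(K + 2)/3 = -(1 + K)*(2 + K)/3)
c(Q) = 0 (c(Q) = 0*Q = 0)
x(w, C) = w*(-⅔ - w - w²/3)
J(X, z) = 5*X
(J(-3, x(-1, -1))*4 + c(4)) - 1*(-290) = ((5*(-3))*4 + 0) - 1*(-290) = (-15*4 + 0) + 290 = (-60 + 0) + 290 = -60 + 290 = 230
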